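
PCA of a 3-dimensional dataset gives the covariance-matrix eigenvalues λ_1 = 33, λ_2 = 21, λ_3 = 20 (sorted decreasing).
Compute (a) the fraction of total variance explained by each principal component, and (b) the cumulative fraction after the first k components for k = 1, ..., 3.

Step 1 — total variance = trace(Sigma) = Σ λ_i = 33 + 21 + 20 = 74.

Step 2 — fraction explained by component i = λ_i / Σ λ:
  PC1: 33/74 = 0.4459
  PC2: 21/74 = 0.2838
  PC3: 20/74 = 0.2703

Step 3 — cumulative fraction after k components = (λ_1 + ... + λ_k) / Σ λ:
  k = 1: 33/74 = 0.4459
  k = 2: (33 + 21)/74 = 54/74 = 0.7297
  k = 3: (33 + 21 + 20)/74 = 74/74 = 1

Summary (fraction, with percent):

explained: PC1 0.4459 (44.59%), PC2 0.2838 (28.38%), PC3 0.2703 (27.03%);  cumulative: 0.4459, 0.7297, 1


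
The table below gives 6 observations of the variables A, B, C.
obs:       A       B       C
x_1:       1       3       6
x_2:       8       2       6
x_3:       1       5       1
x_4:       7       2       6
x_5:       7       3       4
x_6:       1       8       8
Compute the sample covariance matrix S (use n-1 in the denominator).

Step 1 — column means:
  mean(A) = (1 + 8 + 1 + 7 + 7 + 1) / 6 = 25/6 = 4.1667
  mean(B) = (3 + 2 + 5 + 2 + 3 + 8) / 6 = 23/6 = 3.8333
  mean(C) = (6 + 6 + 1 + 6 + 4 + 8) / 6 = 31/6 = 5.1667

Step 2 — sample covariance S[i,j] = (1/(n-1)) · Σ_k (x_{k,i} - mean_i) · (x_{k,j} - mean_j), with n-1 = 5.
  S[A,A] = ((-3.1667)·(-3.1667) + (3.8333)·(3.8333) + (-3.1667)·(-3.1667) + (2.8333)·(2.8333) + (2.8333)·(2.8333) + (-3.1667)·(-3.1667)) / 5 = 60.8333/5 = 12.1667
  S[A,B] = ((-3.1667)·(-0.8333) + (3.8333)·(-1.8333) + (-3.1667)·(1.1667) + (2.8333)·(-1.8333) + (2.8333)·(-0.8333) + (-3.1667)·(4.1667)) / 5 = -28.8333/5 = -5.7667
  S[A,C] = ((-3.1667)·(0.8333) + (3.8333)·(0.8333) + (-3.1667)·(-4.1667) + (2.8333)·(0.8333) + (2.8333)·(-1.1667) + (-3.1667)·(2.8333)) / 5 = 3.8333/5 = 0.7667
  S[B,B] = ((-0.8333)·(-0.8333) + (-1.8333)·(-1.8333) + (1.1667)·(1.1667) + (-1.8333)·(-1.8333) + (-0.8333)·(-0.8333) + (4.1667)·(4.1667)) / 5 = 26.8333/5 = 5.3667
  S[B,C] = ((-0.8333)·(0.8333) + (-1.8333)·(0.8333) + (1.1667)·(-4.1667) + (-1.8333)·(0.8333) + (-0.8333)·(-1.1667) + (4.1667)·(2.8333)) / 5 = 4.1667/5 = 0.8333
  S[C,C] = ((0.8333)·(0.8333) + (0.8333)·(0.8333) + (-4.1667)·(-4.1667) + (0.8333)·(0.8333) + (-1.1667)·(-1.1667) + (2.8333)·(2.8333)) / 5 = 28.8333/5 = 5.7667

S is symmetric (S[j,i] = S[i,j]). Assembling:

S = [[12.1667, -5.7667, 0.7667],
 [-5.7667, 5.3667, 0.8333],
 [0.7667, 0.8333, 5.7667]]


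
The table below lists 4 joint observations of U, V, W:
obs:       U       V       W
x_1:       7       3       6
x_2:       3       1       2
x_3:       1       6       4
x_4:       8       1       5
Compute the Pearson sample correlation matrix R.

Step 1 — column means:
  mean(U) = (7 + 3 + 1 + 8) / 4 = 19/4 = 4.75
  mean(V) = (3 + 1 + 6 + 1) / 4 = 11/4 = 2.75
  mean(W) = (6 + 2 + 4 + 5) / 4 = 17/4 = 4.25

Step 2 — sample variances and covariances s[i,j] = (1/(n-1)) · Σ_k (x_{k,i} - mean_i) · (x_{k,j} - mean_j), with n-1 = 3:
  s[U,U] = ((2.25)·(2.25) + (-1.75)·(-1.75) + (-3.75)·(-3.75) + (3.25)·(3.25)) / 3 = 32.75/3 = 10.9167
  s[U,V] = ((2.25)·(0.25) + (-1.75)·(-1.75) + (-3.75)·(3.25) + (3.25)·(-1.75)) / 3 = -14.25/3 = -4.75
  s[U,W] = ((2.25)·(1.75) + (-1.75)·(-2.25) + (-3.75)·(-0.25) + (3.25)·(0.75)) / 3 = 11.25/3 = 3.75
  s[V,V] = ((0.25)·(0.25) + (-1.75)·(-1.75) + (3.25)·(3.25) + (-1.75)·(-1.75)) / 3 = 16.75/3 = 5.5833
  s[V,W] = ((0.25)·(1.75) + (-1.75)·(-2.25) + (3.25)·(-0.25) + (-1.75)·(0.75)) / 3 = 2.25/3 = 0.75
  s[W,W] = ((1.75)·(1.75) + (-2.25)·(-2.25) + (-0.25)·(-0.25) + (0.75)·(0.75)) / 3 = 8.75/3 = 2.9167
  Sample standard deviations s_i = √(s[i,i]):
  s(U) = √(10.9167) = 3.304
  s(V) = √(5.5833) = 2.3629
  s(W) = √(2.9167) = 1.7078

Step 3 — r_{ij} = s_{ij} / (s_i · s_j):
  r[U,U] = 1 (diagonal).
  r[U,V] = -4.75 / (3.304 · 2.3629) = -4.75 / 7.8071 = -0.6084
  r[U,W] = 3.75 / (3.304 · 1.7078) = 3.75 / 5.6427 = 0.6646
  r[V,V] = 1 (diagonal).
  r[V,W] = 0.75 / (2.3629 · 1.7078) = 0.75 / 4.0354 = 0.1859
  r[W,W] = 1 (diagonal).

R is symmetric with unit diagonal. Assembling:

R = [[1, -0.6084, 0.6646],
 [-0.6084, 1, 0.1859],
 [0.6646, 0.1859, 1]]


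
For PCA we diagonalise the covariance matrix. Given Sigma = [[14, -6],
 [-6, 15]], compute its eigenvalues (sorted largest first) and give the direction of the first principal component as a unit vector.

Step 1 — characteristic polynomial of 2×2 Sigma:
  det(Sigma - λI) = λ² - trace · λ + det = 0.
  trace = 14 + 15 = 29, det = 14·15 - (-6)² = 174.
Step 2 — discriminant:
  Δ = trace² - 4·det = 841 - 696 = 145.
Step 3 — eigenvalues:
  λ = (trace ± √Δ)/2 = (29 ± 12.0416)/2,
  λ_1 = 20.5208,  λ_2 = 8.4792.

Step 4 — unit eigenvector for λ_1: solve (Sigma - λ_1 I)v = 0. First row:
  (14 - 20.5208)·v_x + (-6)·v_y = 0, i.e. (-6.5208)·v_x + (-6)·v_y = 0,
  so v ∝ (b, λ_1 - a) = (-6, 6.5208); multiply by -1 so the first entry is positive: u = (6, -6.5208).
  ||u|| = √((6)² + (-6.5208)²) = √(78.5208) ≈ 8.8612,
  v_1 = u/||u|| ≈ (0.6771, -0.7359) (||v_1|| = 1).

λ_1 = 20.5208,  λ_2 = 8.4792;  v_1 ≈ (0.6771, -0.7359)


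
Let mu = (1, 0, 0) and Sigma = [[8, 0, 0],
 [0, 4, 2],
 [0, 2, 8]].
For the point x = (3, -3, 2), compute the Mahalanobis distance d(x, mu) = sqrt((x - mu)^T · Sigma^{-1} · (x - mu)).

Step 1 — centre the observation: (x - mu) = (2, -3, 2).

Step 2 — invert Sigma (cofactor / det for 3×3, or solve directly):
  Sigma^{-1} = [[0.125, 0, 0],
 [0, 0.2857, -0.0714],
 [0, -0.0714, 0.1429]].

Step 3 — form the quadratic (x - mu)^T · Sigma^{-1} · (x - mu):
  Sigma^{-1} · (x - mu) = (0.25, -1, 0.5).
  (x - mu)^T · [Sigma^{-1} · (x - mu)] = (2)·(0.25) + (-3)·(-1) + (2)·(0.5) = 4.5.

Step 4 — take square root: d = √(4.5) ≈ 2.1213.

d(x, mu) = √(4.5) ≈ 2.1213


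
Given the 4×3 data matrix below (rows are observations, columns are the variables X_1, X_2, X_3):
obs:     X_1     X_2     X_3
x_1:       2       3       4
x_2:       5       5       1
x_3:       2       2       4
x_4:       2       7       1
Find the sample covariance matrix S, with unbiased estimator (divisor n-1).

Step 1 — column means:
  mean(X_1) = (2 + 5 + 2 + 2) / 4 = 11/4 = 2.75
  mean(X_2) = (3 + 5 + 2 + 7) / 4 = 17/4 = 4.25
  mean(X_3) = (4 + 1 + 4 + 1) / 4 = 10/4 = 2.5

Step 2 — sample covariance S[i,j] = (1/(n-1)) · Σ_k (x_{k,i} - mean_i) · (x_{k,j} - mean_j), with n-1 = 3.
  S[X_1,X_1] = ((-0.75)·(-0.75) + (2.25)·(2.25) + (-0.75)·(-0.75) + (-0.75)·(-0.75)) / 3 = 6.75/3 = 2.25
  S[X_1,X_2] = ((-0.75)·(-1.25) + (2.25)·(0.75) + (-0.75)·(-2.25) + (-0.75)·(2.75)) / 3 = 2.25/3 = 0.75
  S[X_1,X_3] = ((-0.75)·(1.5) + (2.25)·(-1.5) + (-0.75)·(1.5) + (-0.75)·(-1.5)) / 3 = -4.5/3 = -1.5
  S[X_2,X_2] = ((-1.25)·(-1.25) + (0.75)·(0.75) + (-2.25)·(-2.25) + (2.75)·(2.75)) / 3 = 14.75/3 = 4.9167
  S[X_2,X_3] = ((-1.25)·(1.5) + (0.75)·(-1.5) + (-2.25)·(1.5) + (2.75)·(-1.5)) / 3 = -10.5/3 = -3.5
  S[X_3,X_3] = ((1.5)·(1.5) + (-1.5)·(-1.5) + (1.5)·(1.5) + (-1.5)·(-1.5)) / 3 = 9/3 = 3

S is symmetric (S[j,i] = S[i,j]). Assembling:

S = [[2.25, 0.75, -1.5],
 [0.75, 4.9167, -3.5],
 [-1.5, -3.5, 3]]


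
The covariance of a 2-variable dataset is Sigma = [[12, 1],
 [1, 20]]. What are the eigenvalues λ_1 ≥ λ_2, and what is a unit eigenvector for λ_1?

Step 1 — characteristic polynomial of 2×2 Sigma:
  det(Sigma - λI) = λ² - trace · λ + det = 0.
  trace = 12 + 20 = 32, det = 12·20 - (1)² = 239.
Step 2 — discriminant:
  Δ = trace² - 4·det = 1024 - 956 = 68.
Step 3 — eigenvalues:
  λ = (trace ± √Δ)/2 = (32 ± 8.2462)/2,
  λ_1 = 20.1231,  λ_2 = 11.8769.

Step 4 — unit eigenvector for λ_1: solve (Sigma - λ_1 I)v = 0. First row:
  (12 - 20.1231)·v_x + (1)·v_y = 0, i.e. (-8.1231)·v_x + (1)·v_y = 0,
  so v ∝ (b, λ_1 - a) = (1, 8.1231) = u.
  ||u|| = √((1)² + (8.1231)²) = √(66.9848) ≈ 8.1844,
  v_1 = u/||u|| ≈ (0.1222, 0.9925) (||v_1|| = 1).

λ_1 = 20.1231,  λ_2 = 11.8769;  v_1 ≈ (0.1222, 0.9925)


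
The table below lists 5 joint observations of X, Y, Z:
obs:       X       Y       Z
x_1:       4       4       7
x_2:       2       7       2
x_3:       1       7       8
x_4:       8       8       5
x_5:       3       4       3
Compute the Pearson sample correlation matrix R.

Step 1 — column means:
  mean(X) = (4 + 2 + 1 + 8 + 3) / 5 = 18/5 = 3.6
  mean(Y) = (4 + 7 + 7 + 8 + 4) / 5 = 30/5 = 6
  mean(Z) = (7 + 2 + 8 + 5 + 3) / 5 = 25/5 = 5

Step 2 — sample variances and covariances s[i,j] = (1/(n-1)) · Σ_k (x_{k,i} - mean_i) · (x_{k,j} - mean_j), with n-1 = 4:
  s[X,X] = ((0.4)·(0.4) + (-1.6)·(-1.6) + (-2.6)·(-2.6) + (4.4)·(4.4) + (-0.6)·(-0.6)) / 4 = 29.2/4 = 7.3
  s[X,Y] = ((0.4)·(-2) + (-1.6)·(1) + (-2.6)·(1) + (4.4)·(2) + (-0.6)·(-2)) / 4 = 5/4 = 1.25
  s[X,Z] = ((0.4)·(2) + (-1.6)·(-3) + (-2.6)·(3) + (4.4)·(0) + (-0.6)·(-2)) / 4 = -1/4 = -0.25
  s[Y,Y] = ((-2)·(-2) + (1)·(1) + (1)·(1) + (2)·(2) + (-2)·(-2)) / 4 = 14/4 = 3.5
  s[Y,Z] = ((-2)·(2) + (1)·(-3) + (1)·(3) + (2)·(0) + (-2)·(-2)) / 4 = 0/4 = 0
  s[Z,Z] = ((2)·(2) + (-3)·(-3) + (3)·(3) + (0)·(0) + (-2)·(-2)) / 4 = 26/4 = 6.5
  Sample standard deviations s_i = √(s[i,i]):
  s(X) = √(7.3) = 2.7019
  s(Y) = √(3.5) = 1.8708
  s(Z) = √(6.5) = 2.5495

Step 3 — r_{ij} = s_{ij} / (s_i · s_j):
  r[X,X] = 1 (diagonal).
  r[X,Y] = 1.25 / (2.7019 · 1.8708) = 1.25 / 5.0547 = 0.2473
  r[X,Z] = -0.25 / (2.7019 · 2.5495) = -0.25 / 6.8884 = -0.0363
  r[Y,Y] = 1 (diagonal).
  r[Y,Z] = 0 / (1.8708 · 2.5495) = 0 / 4.7697 = 0
  r[Z,Z] = 1 (diagonal).

R is symmetric with unit diagonal. Assembling:

R = [[1, 0.2473, -0.0363],
 [0.2473, 1, 0],
 [-0.0363, 0, 1]]


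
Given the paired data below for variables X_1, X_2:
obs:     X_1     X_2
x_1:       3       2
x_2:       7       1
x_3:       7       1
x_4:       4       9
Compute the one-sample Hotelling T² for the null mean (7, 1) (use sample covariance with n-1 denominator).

Step 1 — sample mean vector:
  mean(X_1) = (3 + 7 + 7 + 4) / 4 = 21/4 = 5.25
  mean(X_2) = (2 + 1 + 1 + 9) / 4 = 13/4 = 3.25
  x̄ = (5.25, 3.25),  deviation x̄ - mu_0 = (5.25, 3.25) - (7, 1) = (-1.75, 2.25).

Step 2 — sample covariance matrix, S[i,j] = (1/(n-1)) · Σ_k (x_{k,i} - mean_i) · (x_{k,j} - mean_j), divisor n-1 = 3:
  S[X_1,X_1] = ((-2.25)·(-2.25) + (1.75)·(1.75) + (1.75)·(1.75) + (-1.25)·(-1.25)) / 3 = 12.75/3 = 4.25
  S[X_1,X_2] = ((-2.25)·(-1.25) + (1.75)·(-2.25) + (1.75)·(-2.25) + (-1.25)·(5.75)) / 3 = -12.25/3 = -4.0833
  S[X_2,X_2] = ((-1.25)·(-1.25) + (-2.25)·(-2.25) + (-2.25)·(-2.25) + (5.75)·(5.75)) / 3 = 44.75/3 = 14.9167
  S = [[4.25, -4.0833],
 [-4.0833, 14.9167]].

Step 3 — invert S. det(S) = 4.25·14.9167 - (-4.0833)² = 46.7222.
  S^{-1} = (1/det) · [[d, -b], [-b, a]] = [[0.3193, 0.0874],
 [0.0874, 0.091]].

Step 4 — quadratic form (x̄ - mu_0)^T · S^{-1} · (x̄ - mu_0):
  S^{-1} · (x̄ - mu_0) = (-0.3621, 0.0517),
  (x̄ - mu_0)^T · [...] = (-1.75)·(-0.3621) + (2.25)·(0.0517) = 0.75.

Step 5 — scale by n: T² = 4 · 0.75 = 3.

T² ≈ 3


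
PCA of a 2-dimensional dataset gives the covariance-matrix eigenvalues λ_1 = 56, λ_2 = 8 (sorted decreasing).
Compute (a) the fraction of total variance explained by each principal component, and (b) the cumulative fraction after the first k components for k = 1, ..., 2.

Step 1 — total variance = trace(Sigma) = Σ λ_i = 56 + 8 = 64.

Step 2 — fraction explained by component i = λ_i / Σ λ:
  PC1: 56/64 = 0.875
  PC2: 8/64 = 0.125

Step 3 — cumulative fraction after k components = (λ_1 + ... + λ_k) / Σ λ:
  k = 1: 56/64 = 0.875
  k = 2: (56 + 8)/64 = 64/64 = 1

Summary (fraction, with percent):

explained: PC1 0.875 (87.5%), PC2 0.125 (12.5%);  cumulative: 0.875, 1


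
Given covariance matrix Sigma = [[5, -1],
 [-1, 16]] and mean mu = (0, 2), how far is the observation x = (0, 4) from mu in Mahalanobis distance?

Step 1 — centre the observation: (x - mu) = (0, 2).

Step 2 — invert Sigma. det(Sigma) = 5·16 - (-1)² = 79.
  Sigma^{-1} = (1/det) · [[d, -b], [-b, a]] = [[0.2025, 0.0127],
 [0.0127, 0.0633]].

Step 3 — form the quadratic (x - mu)^T · Sigma^{-1} · (x - mu):
  Sigma^{-1} · (x - mu) = (0.0253, 0.1266).
  (x - mu)^T · [Sigma^{-1} · (x - mu)] = (0)·(0.0253) + (2)·(0.1266) = 0.2532.

Step 4 — take square root: d = √(0.2532) ≈ 0.5032.

d(x, mu) = √(0.2532) ≈ 0.5032


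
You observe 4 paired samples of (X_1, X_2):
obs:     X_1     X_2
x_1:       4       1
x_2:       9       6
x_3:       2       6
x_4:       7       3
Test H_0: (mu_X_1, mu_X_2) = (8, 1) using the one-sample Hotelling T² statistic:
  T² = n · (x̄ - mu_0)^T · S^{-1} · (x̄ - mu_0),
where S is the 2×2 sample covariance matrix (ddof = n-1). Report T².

Step 1 — sample mean vector:
  mean(X_1) = (4 + 9 + 2 + 7) / 4 = 22/4 = 5.5
  mean(X_2) = (1 + 6 + 6 + 3) / 4 = 16/4 = 4
  x̄ = (5.5, 4),  deviation x̄ - mu_0 = (5.5, 4) - (8, 1) = (-2.5, 3).

Step 2 — sample covariance matrix, S[i,j] = (1/(n-1)) · Σ_k (x_{k,i} - mean_i) · (x_{k,j} - mean_j), divisor n-1 = 3:
  S[X_1,X_1] = ((-1.5)·(-1.5) + (3.5)·(3.5) + (-3.5)·(-3.5) + (1.5)·(1.5)) / 3 = 29/3 = 9.6667
  S[X_1,X_2] = ((-1.5)·(-3) + (3.5)·(2) + (-3.5)·(2) + (1.5)·(-1)) / 3 = 3/3 = 1
  S[X_2,X_2] = ((-3)·(-3) + (2)·(2) + (2)·(2) + (-1)·(-1)) / 3 = 18/3 = 6
  S = [[9.6667, 1],
 [1, 6]].

Step 3 — invert S. det(S) = 9.6667·6 - (1)² = 57.
  S^{-1} = (1/det) · [[d, -b], [-b, a]] = [[0.1053, -0.0175],
 [-0.0175, 0.1696]].

Step 4 — quadratic form (x̄ - mu_0)^T · S^{-1} · (x̄ - mu_0):
  S^{-1} · (x̄ - mu_0) = (-0.3158, 0.5526),
  (x̄ - mu_0)^T · [...] = (-2.5)·(-0.3158) + (3)·(0.5526) = 2.4474.

Step 5 — scale by n: T² = 4 · 2.4474 = 9.7895.

T² ≈ 9.7895


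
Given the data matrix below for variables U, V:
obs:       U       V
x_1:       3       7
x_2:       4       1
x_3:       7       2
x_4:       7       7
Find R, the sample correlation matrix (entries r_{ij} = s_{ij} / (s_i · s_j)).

Step 1 — column means:
  mean(U) = (3 + 4 + 7 + 7) / 4 = 21/4 = 5.25
  mean(V) = (7 + 1 + 2 + 7) / 4 = 17/4 = 4.25

Step 2 — sample variances and covariances s[i,j] = (1/(n-1)) · Σ_k (x_{k,i} - mean_i) · (x_{k,j} - mean_j), with n-1 = 3:
  s[U,U] = ((-2.25)·(-2.25) + (-1.25)·(-1.25) + (1.75)·(1.75) + (1.75)·(1.75)) / 3 = 12.75/3 = 4.25
  s[U,V] = ((-2.25)·(2.75) + (-1.25)·(-3.25) + (1.75)·(-2.25) + (1.75)·(2.75)) / 3 = -1.25/3 = -0.4167
  s[V,V] = ((2.75)·(2.75) + (-3.25)·(-3.25) + (-2.25)·(-2.25) + (2.75)·(2.75)) / 3 = 30.75/3 = 10.25
  Sample standard deviations s_i = √(s[i,i]):
  s(U) = √(4.25) = 2.0616
  s(V) = √(10.25) = 3.2016

Step 3 — r_{ij} = s_{ij} / (s_i · s_j):
  r[U,U] = 1 (diagonal).
  r[U,V] = -0.4167 / (2.0616 · 3.2016) = -0.4167 / 6.6002 = -0.0631
  r[V,V] = 1 (diagonal).

R is symmetric with unit diagonal. Assembling:

R = [[1, -0.0631],
 [-0.0631, 1]]


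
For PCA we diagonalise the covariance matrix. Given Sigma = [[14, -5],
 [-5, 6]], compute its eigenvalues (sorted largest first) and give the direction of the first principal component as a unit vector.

Step 1 — characteristic polynomial of 2×2 Sigma:
  det(Sigma - λI) = λ² - trace · λ + det = 0.
  trace = 14 + 6 = 20, det = 14·6 - (-5)² = 59.
Step 2 — discriminant:
  Δ = trace² - 4·det = 400 - 236 = 164.
Step 3 — eigenvalues:
  λ = (trace ± √Δ)/2 = (20 ± 12.8062)/2,
  λ_1 = 16.4031,  λ_2 = 3.5969.

Step 4 — unit eigenvector for λ_1: solve (Sigma - λ_1 I)v = 0. First row:
  (14 - 16.4031)·v_x + (-5)·v_y = 0, i.e. (-2.4031)·v_x + (-5)·v_y = 0,
  so v ∝ (b, λ_1 - a) = (-5, 2.4031); multiply by -1 so the first entry is positive: u = (5, -2.4031).
  ||u|| = √((5)² + (-2.4031)²) = √(30.775) ≈ 5.5475,
  v_1 = u/||u|| ≈ (0.9013, -0.4332) (||v_1|| = 1).

λ_1 = 16.4031,  λ_2 = 3.5969;  v_1 ≈ (0.9013, -0.4332)


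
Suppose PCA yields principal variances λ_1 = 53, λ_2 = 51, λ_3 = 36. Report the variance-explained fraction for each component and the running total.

Step 1 — total variance = trace(Sigma) = Σ λ_i = 53 + 51 + 36 = 140.

Step 2 — fraction explained by component i = λ_i / Σ λ:
  PC1: 53/140 = 0.3786
  PC2: 51/140 = 0.3643
  PC3: 36/140 = 0.2571

Step 3 — cumulative fraction after k components = (λ_1 + ... + λ_k) / Σ λ:
  k = 1: 53/140 = 0.3786
  k = 2: (53 + 51)/140 = 104/140 = 0.7429
  k = 3: (53 + 51 + 36)/140 = 140/140 = 1

Summary (fraction, with percent):

explained: PC1 0.3786 (37.86%), PC2 0.3643 (36.43%), PC3 0.2571 (25.71%);  cumulative: 0.3786, 0.7429, 1


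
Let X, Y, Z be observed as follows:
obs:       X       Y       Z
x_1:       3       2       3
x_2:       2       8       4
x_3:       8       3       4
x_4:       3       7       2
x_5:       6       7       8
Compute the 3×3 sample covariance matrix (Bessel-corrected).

Step 1 — column means:
  mean(X) = (3 + 2 + 8 + 3 + 6) / 5 = 22/5 = 4.4
  mean(Y) = (2 + 8 + 3 + 7 + 7) / 5 = 27/5 = 5.4
  mean(Z) = (3 + 4 + 4 + 2 + 8) / 5 = 21/5 = 4.2

Step 2 — sample covariance S[i,j] = (1/(n-1)) · Σ_k (x_{k,i} - mean_i) · (x_{k,j} - mean_j), with n-1 = 4.
  S[X,X] = ((-1.4)·(-1.4) + (-2.4)·(-2.4) + (3.6)·(3.6) + (-1.4)·(-1.4) + (1.6)·(1.6)) / 4 = 25.2/4 = 6.3
  S[X,Y] = ((-1.4)·(-3.4) + (-2.4)·(2.6) + (3.6)·(-2.4) + (-1.4)·(1.6) + (1.6)·(1.6)) / 4 = -9.8/4 = -2.45
  S[X,Z] = ((-1.4)·(-1.2) + (-2.4)·(-0.2) + (3.6)·(-0.2) + (-1.4)·(-2.2) + (1.6)·(3.8)) / 4 = 10.6/4 = 2.65
  S[Y,Y] = ((-3.4)·(-3.4) + (2.6)·(2.6) + (-2.4)·(-2.4) + (1.6)·(1.6) + (1.6)·(1.6)) / 4 = 29.2/4 = 7.3
  S[Y,Z] = ((-3.4)·(-1.2) + (2.6)·(-0.2) + (-2.4)·(-0.2) + (1.6)·(-2.2) + (1.6)·(3.8)) / 4 = 6.6/4 = 1.65
  S[Z,Z] = ((-1.2)·(-1.2) + (-0.2)·(-0.2) + (-0.2)·(-0.2) + (-2.2)·(-2.2) + (3.8)·(3.8)) / 4 = 20.8/4 = 5.2

S is symmetric (S[j,i] = S[i,j]). Assembling:

S = [[6.3, -2.45, 2.65],
 [-2.45, 7.3, 1.65],
 [2.65, 1.65, 5.2]]


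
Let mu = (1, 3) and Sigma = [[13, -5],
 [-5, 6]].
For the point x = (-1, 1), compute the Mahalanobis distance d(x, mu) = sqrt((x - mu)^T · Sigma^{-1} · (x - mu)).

Step 1 — centre the observation: (x - mu) = (-2, -2).

Step 2 — invert Sigma. det(Sigma) = 13·6 - (-5)² = 53.
  Sigma^{-1} = (1/det) · [[d, -b], [-b, a]] = [[0.1132, 0.0943],
 [0.0943, 0.2453]].

Step 3 — form the quadratic (x - mu)^T · Sigma^{-1} · (x - mu):
  Sigma^{-1} · (x - mu) = (-0.4151, -0.6792).
  (x - mu)^T · [Sigma^{-1} · (x - mu)] = (-2)·(-0.4151) + (-2)·(-0.6792) = 2.1887.

Step 4 — take square root: d = √(2.1887) ≈ 1.4794.

d(x, mu) = √(2.1887) ≈ 1.4794


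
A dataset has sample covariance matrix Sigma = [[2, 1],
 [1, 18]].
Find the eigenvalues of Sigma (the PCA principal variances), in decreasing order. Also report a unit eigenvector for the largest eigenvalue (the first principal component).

Step 1 — characteristic polynomial of 2×2 Sigma:
  det(Sigma - λI) = λ² - trace · λ + det = 0.
  trace = 2 + 18 = 20, det = 2·18 - (1)² = 35.
Step 2 — discriminant:
  Δ = trace² - 4·det = 400 - 140 = 260.
Step 3 — eigenvalues:
  λ = (trace ± √Δ)/2 = (20 ± 16.1245)/2,
  λ_1 = 18.0623,  λ_2 = 1.9377.

Step 4 — unit eigenvector for λ_1: solve (Sigma - λ_1 I)v = 0. First row:
  (2 - 18.0623)·v_x + (1)·v_y = 0, i.e. (-16.0623)·v_x + (1)·v_y = 0,
  so v ∝ (b, λ_1 - a) = (1, 16.0623) = u.
  ||u|| = √((1)² + (16.0623)²) = √(258.9961) ≈ 16.0934,
  v_1 = u/||u|| ≈ (0.0621, 0.9981) (||v_1|| = 1).

λ_1 = 18.0623,  λ_2 = 1.9377;  v_1 ≈ (0.0621, 0.9981)


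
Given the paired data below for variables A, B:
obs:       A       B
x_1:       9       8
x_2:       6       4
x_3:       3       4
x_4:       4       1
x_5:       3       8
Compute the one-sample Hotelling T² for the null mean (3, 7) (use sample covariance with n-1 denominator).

Step 1 — sample mean vector:
  mean(A) = (9 + 6 + 3 + 4 + 3) / 5 = 25/5 = 5
  mean(B) = (8 + 4 + 4 + 1 + 8) / 5 = 25/5 = 5
  x̄ = (5, 5),  deviation x̄ - mu_0 = (5, 5) - (3, 7) = (2, -2).

Step 2 — sample covariance matrix, S[i,j] = (1/(n-1)) · Σ_k (x_{k,i} - mean_i) · (x_{k,j} - mean_j), divisor n-1 = 4:
  S[A,A] = ((4)·(4) + (1)·(1) + (-2)·(-2) + (-1)·(-1) + (-2)·(-2)) / 4 = 26/4 = 6.5
  S[A,B] = ((4)·(3) + (1)·(-1) + (-2)·(-1) + (-1)·(-4) + (-2)·(3)) / 4 = 11/4 = 2.75
  S[B,B] = ((3)·(3) + (-1)·(-1) + (-1)·(-1) + (-4)·(-4) + (3)·(3)) / 4 = 36/4 = 9
  S = [[6.5, 2.75],
 [2.75, 9]].

Step 3 — invert S. det(S) = 6.5·9 - (2.75)² = 50.9375.
  S^{-1} = (1/det) · [[d, -b], [-b, a]] = [[0.1767, -0.054],
 [-0.054, 0.1276]].

Step 4 — quadratic form (x̄ - mu_0)^T · S^{-1} · (x̄ - mu_0):
  S^{-1} · (x̄ - mu_0) = (0.4613, -0.3632),
  (x̄ - mu_0)^T · [...] = (2)·(0.4613) + (-2)·(-0.3632) = 1.6491.

Step 5 — scale by n: T² = 5 · 1.6491 = 8.2454.

T² ≈ 8.2454


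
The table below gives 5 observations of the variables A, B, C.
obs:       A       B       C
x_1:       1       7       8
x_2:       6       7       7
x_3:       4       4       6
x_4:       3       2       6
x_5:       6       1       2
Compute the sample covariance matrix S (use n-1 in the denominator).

Step 1 — column means:
  mean(A) = (1 + 6 + 4 + 3 + 6) / 5 = 20/5 = 4
  mean(B) = (7 + 7 + 4 + 2 + 1) / 5 = 21/5 = 4.2
  mean(C) = (8 + 7 + 6 + 6 + 2) / 5 = 29/5 = 5.8

Step 2 — sample covariance S[i,j] = (1/(n-1)) · Σ_k (x_{k,i} - mean_i) · (x_{k,j} - mean_j), with n-1 = 4.
  S[A,A] = ((-3)·(-3) + (2)·(2) + (0)·(0) + (-1)·(-1) + (2)·(2)) / 4 = 18/4 = 4.5
  S[A,B] = ((-3)·(2.8) + (2)·(2.8) + (0)·(-0.2) + (-1)·(-2.2) + (2)·(-3.2)) / 4 = -7/4 = -1.75
  S[A,C] = ((-3)·(2.2) + (2)·(1.2) + (0)·(0.2) + (-1)·(0.2) + (2)·(-3.8)) / 4 = -12/4 = -3
  S[B,B] = ((2.8)·(2.8) + (2.8)·(2.8) + (-0.2)·(-0.2) + (-2.2)·(-2.2) + (-3.2)·(-3.2)) / 4 = 30.8/4 = 7.7
  S[B,C] = ((2.8)·(2.2) + (2.8)·(1.2) + (-0.2)·(0.2) + (-2.2)·(0.2) + (-3.2)·(-3.8)) / 4 = 21.2/4 = 5.3
  S[C,C] = ((2.2)·(2.2) + (1.2)·(1.2) + (0.2)·(0.2) + (0.2)·(0.2) + (-3.8)·(-3.8)) / 4 = 20.8/4 = 5.2

S is symmetric (S[j,i] = S[i,j]). Assembling:

S = [[4.5, -1.75, -3],
 [-1.75, 7.7, 5.3],
 [-3, 5.3, 5.2]]


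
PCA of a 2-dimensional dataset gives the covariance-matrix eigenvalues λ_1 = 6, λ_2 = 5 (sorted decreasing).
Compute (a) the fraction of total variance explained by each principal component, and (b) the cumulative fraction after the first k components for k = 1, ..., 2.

Step 1 — total variance = trace(Sigma) = Σ λ_i = 6 + 5 = 11.

Step 2 — fraction explained by component i = λ_i / Σ λ:
  PC1: 6/11 = 0.5455
  PC2: 5/11 = 0.4545

Step 3 — cumulative fraction after k components = (λ_1 + ... + λ_k) / Σ λ:
  k = 1: 6/11 = 0.5455
  k = 2: (6 + 5)/11 = 11/11 = 1

Summary (fraction, with percent):

explained: PC1 0.5455 (54.55%), PC2 0.4545 (45.45%);  cumulative: 0.5455, 1


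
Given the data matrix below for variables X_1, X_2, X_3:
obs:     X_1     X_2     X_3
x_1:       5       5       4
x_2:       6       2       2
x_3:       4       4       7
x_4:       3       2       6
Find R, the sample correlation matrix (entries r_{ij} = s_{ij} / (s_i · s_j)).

Step 1 — column means:
  mean(X_1) = (5 + 6 + 4 + 3) / 4 = 18/4 = 4.5
  mean(X_2) = (5 + 2 + 4 + 2) / 4 = 13/4 = 3.25
  mean(X_3) = (4 + 2 + 7 + 6) / 4 = 19/4 = 4.75

Step 2 — sample variances and covariances s[i,j] = (1/(n-1)) · Σ_k (x_{k,i} - mean_i) · (x_{k,j} - mean_j), with n-1 = 3:
  s[X_1,X_1] = ((0.5)·(0.5) + (1.5)·(1.5) + (-0.5)·(-0.5) + (-1.5)·(-1.5)) / 3 = 5/3 = 1.6667
  s[X_1,X_2] = ((0.5)·(1.75) + (1.5)·(-1.25) + (-0.5)·(0.75) + (-1.5)·(-1.25)) / 3 = 0.5/3 = 0.1667
  s[X_1,X_3] = ((0.5)·(-0.75) + (1.5)·(-2.75) + (-0.5)·(2.25) + (-1.5)·(1.25)) / 3 = -7.5/3 = -2.5
  s[X_2,X_2] = ((1.75)·(1.75) + (-1.25)·(-1.25) + (0.75)·(0.75) + (-1.25)·(-1.25)) / 3 = 6.75/3 = 2.25
  s[X_2,X_3] = ((1.75)·(-0.75) + (-1.25)·(-2.75) + (0.75)·(2.25) + (-1.25)·(1.25)) / 3 = 2.25/3 = 0.75
  s[X_3,X_3] = ((-0.75)·(-0.75) + (-2.75)·(-2.75) + (2.25)·(2.25) + (1.25)·(1.25)) / 3 = 14.75/3 = 4.9167
  Sample standard deviations s_i = √(s[i,i]):
  s(X_1) = √(1.6667) = 1.291
  s(X_2) = √(2.25) = 1.5
  s(X_3) = √(4.9167) = 2.2174

Step 3 — r_{ij} = s_{ij} / (s_i · s_j):
  r[X_1,X_1] = 1 (diagonal).
  r[X_1,X_2] = 0.1667 / (1.291 · 1.5) = 0.1667 / 1.9365 = 0.0861
  r[X_1,X_3] = -2.5 / (1.291 · 2.2174) = -2.5 / 2.8626 = -0.8733
  r[X_2,X_2] = 1 (diagonal).
  r[X_2,X_3] = 0.75 / (1.5 · 2.2174) = 0.75 / 3.326 = 0.2255
  r[X_3,X_3] = 1 (diagonal).

R is symmetric with unit diagonal. Assembling:

R = [[1, 0.0861, -0.8733],
 [0.0861, 1, 0.2255],
 [-0.8733, 0.2255, 1]]


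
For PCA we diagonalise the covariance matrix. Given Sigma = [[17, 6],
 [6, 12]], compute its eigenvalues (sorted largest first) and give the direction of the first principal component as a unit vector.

Step 1 — characteristic polynomial of 2×2 Sigma:
  det(Sigma - λI) = λ² - trace · λ + det = 0.
  trace = 17 + 12 = 29, det = 17·12 - (6)² = 168.
Step 2 — discriminant:
  Δ = trace² - 4·det = 841 - 672 = 169.
Step 3 — eigenvalues:
  λ = (trace ± √Δ)/2 = (29 ± 13)/2,
  λ_1 = 21,  λ_2 = 8.

Step 4 — unit eigenvector for λ_1: solve (Sigma - λ_1 I)v = 0. First row:
  (17 - 21)·v_x + (6)·v_y = 0, i.e. (-4)·v_x + (6)·v_y = 0,
  so v ∝ (b, λ_1 - a) = (6, 4) = u.
  ||u|| = √((6)² + (4)²) = √(52) ≈ 7.2111,
  v_1 = u/||u|| ≈ (0.8321, 0.5547) (||v_1|| = 1).

λ_1 = 21,  λ_2 = 8;  v_1 ≈ (0.8321, 0.5547)


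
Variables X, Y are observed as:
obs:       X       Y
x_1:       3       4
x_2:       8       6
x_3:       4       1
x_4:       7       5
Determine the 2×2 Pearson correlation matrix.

Step 1 — column means:
  mean(X) = (3 + 8 + 4 + 7) / 4 = 22/4 = 5.5
  mean(Y) = (4 + 6 + 1 + 5) / 4 = 16/4 = 4

Step 2 — sample variances and covariances s[i,j] = (1/(n-1)) · Σ_k (x_{k,i} - mean_i) · (x_{k,j} - mean_j), with n-1 = 3:
  s[X,X] = ((-2.5)·(-2.5) + (2.5)·(2.5) + (-1.5)·(-1.5) + (1.5)·(1.5)) / 3 = 17/3 = 5.6667
  s[X,Y] = ((-2.5)·(0) + (2.5)·(2) + (-1.5)·(-3) + (1.5)·(1)) / 3 = 11/3 = 3.6667
  s[Y,Y] = ((0)·(0) + (2)·(2) + (-3)·(-3) + (1)·(1)) / 3 = 14/3 = 4.6667
  Sample standard deviations s_i = √(s[i,i]):
  s(X) = √(5.6667) = 2.3805
  s(Y) = √(4.6667) = 2.1602

Step 3 — r_{ij} = s_{ij} / (s_i · s_j):
  r[X,X] = 1 (diagonal).
  r[X,Y] = 3.6667 / (2.3805 · 2.1602) = 3.6667 / 5.1424 = 0.713
  r[Y,Y] = 1 (diagonal).

R is symmetric with unit diagonal. Assembling:

R = [[1, 0.713],
 [0.713, 1]]


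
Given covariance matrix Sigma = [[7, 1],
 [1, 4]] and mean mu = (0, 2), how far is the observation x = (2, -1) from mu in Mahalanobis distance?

Step 1 — centre the observation: (x - mu) = (2, -3).

Step 2 — invert Sigma. det(Sigma) = 7·4 - (1)² = 27.
  Sigma^{-1} = (1/det) · [[d, -b], [-b, a]] = [[0.1481, -0.037],
 [-0.037, 0.2593]].

Step 3 — form the quadratic (x - mu)^T · Sigma^{-1} · (x - mu):
  Sigma^{-1} · (x - mu) = (0.4074, -0.8519).
  (x - mu)^T · [Sigma^{-1} · (x - mu)] = (2)·(0.4074) + (-3)·(-0.8519) = 3.3704.

Step 4 — take square root: d = √(3.3704) ≈ 1.8359.

d(x, mu) = √(3.3704) ≈ 1.8359


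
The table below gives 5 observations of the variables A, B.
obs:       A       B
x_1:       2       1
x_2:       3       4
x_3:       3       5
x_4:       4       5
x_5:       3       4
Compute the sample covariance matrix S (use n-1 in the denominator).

Step 1 — column means:
  mean(A) = (2 + 3 + 3 + 4 + 3) / 5 = 15/5 = 3
  mean(B) = (1 + 4 + 5 + 5 + 4) / 5 = 19/5 = 3.8

Step 2 — sample covariance S[i,j] = (1/(n-1)) · Σ_k (x_{k,i} - mean_i) · (x_{k,j} - mean_j), with n-1 = 4.
  S[A,A] = ((-1)·(-1) + (0)·(0) + (0)·(0) + (1)·(1) + (0)·(0)) / 4 = 2/4 = 0.5
  S[A,B] = ((-1)·(-2.8) + (0)·(0.2) + (0)·(1.2) + (1)·(1.2) + (0)·(0.2)) / 4 = 4/4 = 1
  S[B,B] = ((-2.8)·(-2.8) + (0.2)·(0.2) + (1.2)·(1.2) + (1.2)·(1.2) + (0.2)·(0.2)) / 4 = 10.8/4 = 2.7

S is symmetric (S[j,i] = S[i,j]). Assembling:

S = [[0.5, 1],
 [1, 2.7]]


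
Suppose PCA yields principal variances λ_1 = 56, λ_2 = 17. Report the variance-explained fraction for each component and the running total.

Step 1 — total variance = trace(Sigma) = Σ λ_i = 56 + 17 = 73.

Step 2 — fraction explained by component i = λ_i / Σ λ:
  PC1: 56/73 = 0.7671
  PC2: 17/73 = 0.2329

Step 3 — cumulative fraction after k components = (λ_1 + ... + λ_k) / Σ λ:
  k = 1: 56/73 = 0.7671
  k = 2: (56 + 17)/73 = 73/73 = 1

Summary (fraction, with percent):

explained: PC1 0.7671 (76.71%), PC2 0.2329 (23.29%);  cumulative: 0.7671, 1


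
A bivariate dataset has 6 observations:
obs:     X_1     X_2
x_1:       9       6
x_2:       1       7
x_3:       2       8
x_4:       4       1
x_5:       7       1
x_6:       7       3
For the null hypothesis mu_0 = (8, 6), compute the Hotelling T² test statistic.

Step 1 — sample mean vector:
  mean(X_1) = (9 + 1 + 2 + 4 + 7 + 7) / 6 = 30/6 = 5
  mean(X_2) = (6 + 7 + 8 + 1 + 1 + 3) / 6 = 26/6 = 4.3333
  x̄ = (5, 4.3333),  deviation x̄ - mu_0 = (5, 4.3333) - (8, 6) = (-3, -1.6667).

Step 2 — sample covariance matrix, S[i,j] = (1/(n-1)) · Σ_k (x_{k,i} - mean_i) · (x_{k,j} - mean_j), divisor n-1 = 5:
  S[X_1,X_1] = ((4)·(4) + (-4)·(-4) + (-3)·(-3) + (-1)·(-1) + (2)·(2) + (2)·(2)) / 5 = 50/5 = 10
  S[X_1,X_2] = ((4)·(1.6667) + (-4)·(2.6667) + (-3)·(3.6667) + (-1)·(-3.3333) + (2)·(-3.3333) + (2)·(-1.3333)) / 5 = -21/5 = -4.2
  S[X_2,X_2] = ((1.6667)·(1.6667) + (2.6667)·(2.6667) + (3.6667)·(3.6667) + (-3.3333)·(-3.3333) + (-3.3333)·(-3.3333) + (-1.3333)·(-1.3333)) / 5 = 47.3333/5 = 9.4667
  S = [[10, -4.2],
 [-4.2, 9.4667]].

Step 3 — invert S. det(S) = 10·9.4667 - (-4.2)² = 77.0267.
  S^{-1} = (1/det) · [[d, -b], [-b, a]] = [[0.1229, 0.0545],
 [0.0545, 0.1298]].

Step 4 — quadratic form (x̄ - mu_0)^T · S^{-1} · (x̄ - mu_0):
  S^{-1} · (x̄ - mu_0) = (-0.4596, -0.38),
  (x̄ - mu_0)^T · [...] = (-3)·(-0.4596) + (-1.6667)·(-0.38) = 2.012.

Step 5 — scale by n: T² = 6 · 2.012 = 12.072.

T² ≈ 12.072


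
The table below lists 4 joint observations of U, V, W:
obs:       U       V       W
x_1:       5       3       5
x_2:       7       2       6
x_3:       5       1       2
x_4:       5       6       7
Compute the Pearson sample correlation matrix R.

Step 1 — column means:
  mean(U) = (5 + 7 + 5 + 5) / 4 = 22/4 = 5.5
  mean(V) = (3 + 2 + 1 + 6) / 4 = 12/4 = 3
  mean(W) = (5 + 6 + 2 + 7) / 4 = 20/4 = 5

Step 2 — sample variances and covariances s[i,j] = (1/(n-1)) · Σ_k (x_{k,i} - mean_i) · (x_{k,j} - mean_j), with n-1 = 3:
  s[U,U] = ((-0.5)·(-0.5) + (1.5)·(1.5) + (-0.5)·(-0.5) + (-0.5)·(-0.5)) / 3 = 3/3 = 1
  s[U,V] = ((-0.5)·(0) + (1.5)·(-1) + (-0.5)·(-2) + (-0.5)·(3)) / 3 = -2/3 = -0.6667
  s[U,W] = ((-0.5)·(0) + (1.5)·(1) + (-0.5)·(-3) + (-0.5)·(2)) / 3 = 2/3 = 0.6667
  s[V,V] = ((0)·(0) + (-1)·(-1) + (-2)·(-2) + (3)·(3)) / 3 = 14/3 = 4.6667
  s[V,W] = ((0)·(0) + (-1)·(1) + (-2)·(-3) + (3)·(2)) / 3 = 11/3 = 3.6667
  s[W,W] = ((0)·(0) + (1)·(1) + (-3)·(-3) + (2)·(2)) / 3 = 14/3 = 4.6667
  Sample standard deviations s_i = √(s[i,i]):
  s(U) = √(1) = 1
  s(V) = √(4.6667) = 2.1602
  s(W) = √(4.6667) = 2.1602

Step 3 — r_{ij} = s_{ij} / (s_i · s_j):
  r[U,U] = 1 (diagonal).
  r[U,V] = -0.6667 / (1 · 2.1602) = -0.6667 / 2.1602 = -0.3086
  r[U,W] = 0.6667 / (1 · 2.1602) = 0.6667 / 2.1602 = 0.3086
  r[V,V] = 1 (diagonal).
  r[V,W] = 3.6667 / (2.1602 · 2.1602) = 3.6667 / 4.6667 = 0.7857
  r[W,W] = 1 (diagonal).

R is symmetric with unit diagonal. Assembling:

R = [[1, -0.3086, 0.3086],
 [-0.3086, 1, 0.7857],
 [0.3086, 0.7857, 1]]


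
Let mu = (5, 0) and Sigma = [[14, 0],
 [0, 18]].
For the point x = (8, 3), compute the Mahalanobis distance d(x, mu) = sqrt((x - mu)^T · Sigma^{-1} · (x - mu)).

Step 1 — centre the observation: (x - mu) = (3, 3).

Step 2 — invert Sigma. det(Sigma) = 14·18 - (0)² = 252.
  Sigma^{-1} = (1/det) · [[d, -b], [-b, a]] = [[0.0714, 0],
 [0, 0.0556]].

Step 3 — form the quadratic (x - mu)^T · Sigma^{-1} · (x - mu):
  Sigma^{-1} · (x - mu) = (0.2143, 0.1667).
  (x - mu)^T · [Sigma^{-1} · (x - mu)] = (3)·(0.2143) + (3)·(0.1667) = 1.1429.

Step 4 — take square root: d = √(1.1429) ≈ 1.069.

d(x, mu) = √(1.1429) ≈ 1.069


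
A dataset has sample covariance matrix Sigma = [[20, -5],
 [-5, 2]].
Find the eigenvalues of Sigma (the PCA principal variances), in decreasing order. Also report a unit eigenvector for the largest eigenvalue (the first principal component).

Step 1 — characteristic polynomial of 2×2 Sigma:
  det(Sigma - λI) = λ² - trace · λ + det = 0.
  trace = 20 + 2 = 22, det = 20·2 - (-5)² = 15.
Step 2 — discriminant:
  Δ = trace² - 4·det = 484 - 60 = 424.
Step 3 — eigenvalues:
  λ = (trace ± √Δ)/2 = (22 ± 20.5913)/2,
  λ_1 = 21.2956,  λ_2 = 0.7044.

Step 4 — unit eigenvector for λ_1: solve (Sigma - λ_1 I)v = 0. First row:
  (20 - 21.2956)·v_x + (-5)·v_y = 0, i.e. (-1.2956)·v_x + (-5)·v_y = 0,
  so v ∝ (b, λ_1 - a) = (-5, 1.2956); multiply by -1 so the first entry is positive: u = (5, -1.2956).
  ||u|| = √((5)² + (-1.2956)²) = √(26.6787) ≈ 5.1651,
  v_1 = u/||u|| ≈ (0.968, -0.2508) (||v_1|| = 1).

λ_1 = 21.2956,  λ_2 = 0.7044;  v_1 ≈ (0.968, -0.2508)


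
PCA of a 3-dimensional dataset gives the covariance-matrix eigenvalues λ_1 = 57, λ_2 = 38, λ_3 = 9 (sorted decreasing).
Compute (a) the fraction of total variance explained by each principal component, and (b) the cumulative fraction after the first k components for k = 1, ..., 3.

Step 1 — total variance = trace(Sigma) = Σ λ_i = 57 + 38 + 9 = 104.

Step 2 — fraction explained by component i = λ_i / Σ λ:
  PC1: 57/104 = 0.5481
  PC2: 38/104 = 0.3654
  PC3: 9/104 = 0.0865

Step 3 — cumulative fraction after k components = (λ_1 + ... + λ_k) / Σ λ:
  k = 1: 57/104 = 0.5481
  k = 2: (57 + 38)/104 = 95/104 = 0.9135
  k = 3: (57 + 38 + 9)/104 = 104/104 = 1

Summary (fraction, with percent):

explained: PC1 0.5481 (54.81%), PC2 0.3654 (36.54%), PC3 0.0865 (8.65%);  cumulative: 0.5481, 0.9135, 1


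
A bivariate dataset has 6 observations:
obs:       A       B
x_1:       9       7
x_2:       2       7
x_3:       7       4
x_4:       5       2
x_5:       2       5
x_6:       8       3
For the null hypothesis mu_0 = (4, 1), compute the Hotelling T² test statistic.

Step 1 — sample mean vector:
  mean(A) = (9 + 2 + 7 + 5 + 2 + 8) / 6 = 33/6 = 5.5
  mean(B) = (7 + 7 + 4 + 2 + 5 + 3) / 6 = 28/6 = 4.6667
  x̄ = (5.5, 4.6667),  deviation x̄ - mu_0 = (5.5, 4.6667) - (4, 1) = (1.5, 3.6667).

Step 2 — sample covariance matrix, S[i,j] = (1/(n-1)) · Σ_k (x_{k,i} - mean_i) · (x_{k,j} - mean_j), divisor n-1 = 5:
  S[A,A] = ((3.5)·(3.5) + (-3.5)·(-3.5) + (1.5)·(1.5) + (-0.5)·(-0.5) + (-3.5)·(-3.5) + (2.5)·(2.5)) / 5 = 45.5/5 = 9.1
  S[A,B] = ((3.5)·(2.3333) + (-3.5)·(2.3333) + (1.5)·(-0.6667) + (-0.5)·(-2.6667) + (-3.5)·(0.3333) + (2.5)·(-1.6667)) / 5 = -5/5 = -1
  S[B,B] = ((2.3333)·(2.3333) + (2.3333)·(2.3333) + (-0.6667)·(-0.6667) + (-2.6667)·(-2.6667) + (0.3333)·(0.3333) + (-1.6667)·(-1.6667)) / 5 = 21.3333/5 = 4.2667
  S = [[9.1, -1],
 [-1, 4.2667]].

Step 3 — invert S. det(S) = 9.1·4.2667 - (-1)² = 37.8267.
  S^{-1} = (1/det) · [[d, -b], [-b, a]] = [[0.1128, 0.0264],
 [0.0264, 0.2406]].

Step 4 — quadratic form (x̄ - mu_0)^T · S^{-1} · (x̄ - mu_0):
  S^{-1} · (x̄ - mu_0) = (0.2661, 0.9217),
  (x̄ - mu_0)^T · [...] = (1.5)·(0.2661) + (3.6667)·(0.9217) = 3.7789.

Step 5 — scale by n: T² = 6 · 3.7789 = 22.6736.

T² ≈ 22.6736


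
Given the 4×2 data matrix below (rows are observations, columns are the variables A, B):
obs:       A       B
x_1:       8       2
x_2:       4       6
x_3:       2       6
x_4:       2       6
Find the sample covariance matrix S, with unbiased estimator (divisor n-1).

Step 1 — column means:
  mean(A) = (8 + 4 + 2 + 2) / 4 = 16/4 = 4
  mean(B) = (2 + 6 + 6 + 6) / 4 = 20/4 = 5

Step 2 — sample covariance S[i,j] = (1/(n-1)) · Σ_k (x_{k,i} - mean_i) · (x_{k,j} - mean_j), with n-1 = 3.
  S[A,A] = ((4)·(4) + (0)·(0) + (-2)·(-2) + (-2)·(-2)) / 3 = 24/3 = 8
  S[A,B] = ((4)·(-3) + (0)·(1) + (-2)·(1) + (-2)·(1)) / 3 = -16/3 = -5.3333
  S[B,B] = ((-3)·(-3) + (1)·(1) + (1)·(1) + (1)·(1)) / 3 = 12/3 = 4

S is symmetric (S[j,i] = S[i,j]). Assembling:

S = [[8, -5.3333],
 [-5.3333, 4]]


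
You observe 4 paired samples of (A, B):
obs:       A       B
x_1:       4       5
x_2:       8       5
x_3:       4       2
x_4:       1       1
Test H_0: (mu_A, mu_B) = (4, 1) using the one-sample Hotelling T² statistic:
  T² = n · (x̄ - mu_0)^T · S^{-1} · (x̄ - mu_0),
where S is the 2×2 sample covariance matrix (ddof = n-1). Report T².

Step 1 — sample mean vector:
  mean(A) = (4 + 8 + 4 + 1) / 4 = 17/4 = 4.25
  mean(B) = (5 + 5 + 2 + 1) / 4 = 13/4 = 3.25
  x̄ = (4.25, 3.25),  deviation x̄ - mu_0 = (4.25, 3.25) - (4, 1) = (0.25, 2.25).

Step 2 — sample covariance matrix, S[i,j] = (1/(n-1)) · Σ_k (x_{k,i} - mean_i) · (x_{k,j} - mean_j), divisor n-1 = 3:
  S[A,A] = ((-0.25)·(-0.25) + (3.75)·(3.75) + (-0.25)·(-0.25) + (-3.25)·(-3.25)) / 3 = 24.75/3 = 8.25
  S[A,B] = ((-0.25)·(1.75) + (3.75)·(1.75) + (-0.25)·(-1.25) + (-3.25)·(-2.25)) / 3 = 13.75/3 = 4.5833
  S[B,B] = ((1.75)·(1.75) + (1.75)·(1.75) + (-1.25)·(-1.25) + (-2.25)·(-2.25)) / 3 = 12.75/3 = 4.25
  S = [[8.25, 4.5833],
 [4.5833, 4.25]].

Step 3 — invert S. det(S) = 8.25·4.25 - (4.5833)² = 14.0556.
  S^{-1} = (1/det) · [[d, -b], [-b, a]] = [[0.3024, -0.3261],
 [-0.3261, 0.587]].

Step 4 — quadratic form (x̄ - mu_0)^T · S^{-1} · (x̄ - mu_0):
  S^{-1} · (x̄ - mu_0) = (-0.6581, 1.2391),
  (x̄ - mu_0)^T · [...] = (0.25)·(-0.6581) + (2.25)·(1.2391) = 2.6235.

Step 5 — scale by n: T² = 4 · 2.6235 = 10.4941.

T² ≈ 10.4941


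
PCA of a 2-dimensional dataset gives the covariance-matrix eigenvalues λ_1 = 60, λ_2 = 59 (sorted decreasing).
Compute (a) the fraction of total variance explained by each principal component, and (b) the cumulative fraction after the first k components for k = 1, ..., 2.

Step 1 — total variance = trace(Sigma) = Σ λ_i = 60 + 59 = 119.

Step 2 — fraction explained by component i = λ_i / Σ λ:
  PC1: 60/119 = 0.5042
  PC2: 59/119 = 0.4958

Step 3 — cumulative fraction after k components = (λ_1 + ... + λ_k) / Σ λ:
  k = 1: 60/119 = 0.5042
  k = 2: (60 + 59)/119 = 119/119 = 1

Summary (fraction, with percent):

explained: PC1 0.5042 (50.42%), PC2 0.4958 (49.58%);  cumulative: 0.5042, 1


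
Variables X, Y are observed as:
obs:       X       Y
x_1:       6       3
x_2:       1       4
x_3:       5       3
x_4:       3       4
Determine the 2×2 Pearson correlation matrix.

Step 1 — column means:
  mean(X) = (6 + 1 + 5 + 3) / 4 = 15/4 = 3.75
  mean(Y) = (3 + 4 + 3 + 4) / 4 = 14/4 = 3.5

Step 2 — sample variances and covariances s[i,j] = (1/(n-1)) · Σ_k (x_{k,i} - mean_i) · (x_{k,j} - mean_j), with n-1 = 3:
  s[X,X] = ((2.25)·(2.25) + (-2.75)·(-2.75) + (1.25)·(1.25) + (-0.75)·(-0.75)) / 3 = 14.75/3 = 4.9167
  s[X,Y] = ((2.25)·(-0.5) + (-2.75)·(0.5) + (1.25)·(-0.5) + (-0.75)·(0.5)) / 3 = -3.5/3 = -1.1667
  s[Y,Y] = ((-0.5)·(-0.5) + (0.5)·(0.5) + (-0.5)·(-0.5) + (0.5)·(0.5)) / 3 = 1/3 = 0.3333
  Sample standard deviations s_i = √(s[i,i]):
  s(X) = √(4.9167) = 2.2174
  s(Y) = √(0.3333) = 0.5774

Step 3 — r_{ij} = s_{ij} / (s_i · s_j):
  r[X,X] = 1 (diagonal).
  r[X,Y] = -1.1667 / (2.2174 · 0.5774) = -1.1667 / 1.2802 = -0.9113
  r[Y,Y] = 1 (diagonal).

R is symmetric with unit diagonal. Assembling:

R = [[1, -0.9113],
 [-0.9113, 1]]


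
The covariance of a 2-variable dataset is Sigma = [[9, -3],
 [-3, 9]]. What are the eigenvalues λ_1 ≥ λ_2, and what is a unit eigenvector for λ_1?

Step 1 — characteristic polynomial of 2×2 Sigma:
  det(Sigma - λI) = λ² - trace · λ + det = 0.
  trace = 9 + 9 = 18, det = 9·9 - (-3)² = 72.
Step 2 — discriminant:
  Δ = trace² - 4·det = 324 - 288 = 36.
Step 3 — eigenvalues:
  λ = (trace ± √Δ)/2 = (18 ± 6)/2,
  λ_1 = 12,  λ_2 = 6.

Step 4 — unit eigenvector for λ_1: solve (Sigma - λ_1 I)v = 0. First row:
  (9 - 12)·v_x + (-3)·v_y = 0, i.e. (-3)·v_x + (-3)·v_y = 0,
  so v ∝ (b, λ_1 - a) = (-3, 3); multiply by -1 so the first entry is positive: u = (3, -3).
  ||u|| = √((3)² + (-3)²) = √(18) ≈ 4.2426,
  v_1 = u/||u|| ≈ (0.7071, -0.7071) (||v_1|| = 1).

λ_1 = 12,  λ_2 = 6;  v_1 ≈ (0.7071, -0.7071)
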